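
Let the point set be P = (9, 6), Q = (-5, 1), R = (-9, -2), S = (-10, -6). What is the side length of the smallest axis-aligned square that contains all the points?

19

The bounding box has width 19 and height 12.
An axis-aligned square enclosing the set must have side ≥ max(width, height).
So the minimum side is max(19, 12) = 19.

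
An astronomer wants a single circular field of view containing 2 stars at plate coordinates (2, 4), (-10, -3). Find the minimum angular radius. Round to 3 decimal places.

The smallest circle enclosing two points has them as diameter endpoints.
Centre = midpoint = (-4, 0.5); r² = |(2, 4)−(-10, -3)|²/4 = 193/4 = 48.25.
r = √(48.25) ≈ 6.946.

6.946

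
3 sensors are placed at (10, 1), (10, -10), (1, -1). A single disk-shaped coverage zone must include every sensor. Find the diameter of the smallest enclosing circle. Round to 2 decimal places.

Call the three points A, B, C in the order given.
Side lengths²: AB² = 121, AC² = 85, BC² = 162.
Since BC² = 162 < 121 + 85 = 206, the triangle is acute, so the smallest enclosing circle is the circumcircle.
Circumcentre = (6.5, -4.5), r² = 42.5.
Diameter = 2r = 2√(42.5) ≈ 13.04.

13.04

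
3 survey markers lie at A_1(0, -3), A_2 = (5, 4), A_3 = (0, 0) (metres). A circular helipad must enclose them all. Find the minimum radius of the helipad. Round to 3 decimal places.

Side lengths²: A_1A_2² = 74, A_1A_3² = 9, A_2A_3² = 41.
Since A_1A_2² = 74 ≥ 41 + 9 = 50, the angle opposite A_1A_2 is not acute, so the smallest enclosing circle has A_1A_2 as diameter.
Centre = midpoint of A_1A_2 = (2.5, 0.5), r² = 74/4 = 18.5.
r = √(18.5) ≈ 4.301.

4.301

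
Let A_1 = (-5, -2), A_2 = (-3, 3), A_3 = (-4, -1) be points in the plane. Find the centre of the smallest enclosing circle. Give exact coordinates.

(-4, 0.5)

Side lengths²: A_1A_2² = 29, A_1A_3² = 2, A_2A_3² = 17.
Since A_1A_2² = 29 ≥ 17 + 2 = 19, the angle opposite A_1A_2 is not acute, so the smallest enclosing circle has A_1A_2 as diameter.
Centre = midpoint of A_1A_2 = (-4, 0.5), r² = 29/4 = 7.25.
Centre = (-4, 0.5).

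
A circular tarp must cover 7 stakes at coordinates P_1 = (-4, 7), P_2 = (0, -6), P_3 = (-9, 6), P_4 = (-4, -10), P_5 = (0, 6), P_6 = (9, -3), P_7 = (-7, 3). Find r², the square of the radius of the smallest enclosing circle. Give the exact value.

153145/1458

The minimum enclosing circle of a finite set is fixed by two of the points (as a diameter) or three (as a circumcircle).
The minimum enclosing circle is determined by three boundary points: P_3, P_4, P_6.
Their circumcentre is (-47/54, -13/54) with r² = 153145/1458.
The farthest remaining point P_1 is at distance² 90721/1458 ≤ 153145/1458.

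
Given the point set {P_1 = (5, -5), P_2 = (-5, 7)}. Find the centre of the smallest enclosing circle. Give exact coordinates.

The smallest circle enclosing two points has them as diameter endpoints.
Centre = midpoint = (0, 1); r² = |P_1P_2|²/4 = 244/4 = 61.
Centre = (0, 1).

(0, 1)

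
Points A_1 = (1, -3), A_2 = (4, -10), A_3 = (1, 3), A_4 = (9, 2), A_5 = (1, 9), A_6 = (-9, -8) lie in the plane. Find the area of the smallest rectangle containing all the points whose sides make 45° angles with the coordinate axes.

In coordinates u = x + y, v = x − y the rectangle is axis-aligned; the map (x,y)→(u,v) scales areas by 2.
u-values: -2, -6, 4, 11, 10, -17; range = 11 − (-17) = 28.
v-values: 4, 14, -2, 7, -8, -1; range = 14 − (-8) = 22.
Area = (28 × 22) / 2 = 308.

308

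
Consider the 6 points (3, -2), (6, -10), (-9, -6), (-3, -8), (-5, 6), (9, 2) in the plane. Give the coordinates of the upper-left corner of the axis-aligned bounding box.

x-range [-9, 9], y-range [-10, 6].
The upper-left corner is (-9, 6).

(-9, 6)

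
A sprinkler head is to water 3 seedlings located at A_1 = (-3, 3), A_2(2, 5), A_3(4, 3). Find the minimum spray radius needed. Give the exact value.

Side lengths²: A_1A_2² = 29, A_1A_3² = 49, A_2A_3² = 8.
Since A_1A_3² = 49 ≥ 29 + 8 = 37, the angle opposite A_1A_3 is not acute, so the smallest enclosing circle has A_1A_3 as diameter.
Centre = midpoint of A_1A_3 = (0.5, 3), r² = 49/4 = 12.25.
r = √(12.25) = 3.5.

3.5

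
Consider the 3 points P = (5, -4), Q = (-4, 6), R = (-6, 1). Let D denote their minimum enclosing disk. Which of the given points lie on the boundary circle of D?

P, Q

Side lengths²: PQ² = 181, PR² = 146, QR² = 29.
Since PQ² = 181 ≥ 146 + 29 = 175, the angle opposite PQ is not acute, so the smallest enclosing circle has PQ as diameter.
Centre = midpoint of PQ = (0.5, 1), r² = 181/4 = 45.25.
The points at distance exactly r from the centre are P, Q — 2 points.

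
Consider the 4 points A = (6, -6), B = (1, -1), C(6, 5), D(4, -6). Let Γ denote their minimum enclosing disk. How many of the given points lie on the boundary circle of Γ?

3

The farthest pair is C–D with squared distance 125. The circle on this segment as diameter has centre (5, -0.5) and r² = 125/4 = 31.25.
Check A: distance² to centre = 31.25 ≤ 31.25, so it lies inside.
All remaining points lie in this disk, and no smaller disk contains both endpoints, so this is the minimum enclosing circle.
The points at distance exactly r from the centre are A, C, D — 3 points.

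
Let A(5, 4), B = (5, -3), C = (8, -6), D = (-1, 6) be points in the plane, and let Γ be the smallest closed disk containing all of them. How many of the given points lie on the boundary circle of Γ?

2

By Welzl's lemma the MEC is supported by two points (diametrically opposite) or three points (on a circumcircle).
The farthest pair is C–D with squared distance 225. The circle on this segment as diameter has centre (3.5, 0) and r² = 225/4 = 56.25.
Check A: distance² to centre = 18.25 ≤ 56.25, so it lies inside.
All remaining points lie in this disk, and no smaller disk contains both endpoints, so this is the minimum enclosing circle.
The points at distance exactly r from the centre are C, D — 2 points.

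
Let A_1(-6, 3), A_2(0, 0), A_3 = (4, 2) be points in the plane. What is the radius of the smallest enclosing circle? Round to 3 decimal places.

5.025

Side lengths²: A_1A_2² = 45, A_1A_3² = 101, A_2A_3² = 20.
Since A_1A_3² = 101 ≥ 45 + 20 = 65, the angle opposite A_1A_3 is not acute, so the smallest enclosing circle has A_1A_3 as diameter.
Centre = midpoint of A_1A_3 = (-1, 2.5), r² = 101/4 = 25.25.
r = √(25.25) ≈ 5.025.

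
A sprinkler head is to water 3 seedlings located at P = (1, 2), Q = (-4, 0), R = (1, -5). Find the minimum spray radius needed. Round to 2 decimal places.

Side lengths²: PQ² = 29, PR² = 49, QR² = 50.
Since QR² = 50 < 49 + 29 = 78, the triangle is acute, so the smallest enclosing circle is the circumcircle.
Circumcentre = (-0.5, -1.5), r² = 14.5.
r = √(14.5) ≈ 3.81.

3.81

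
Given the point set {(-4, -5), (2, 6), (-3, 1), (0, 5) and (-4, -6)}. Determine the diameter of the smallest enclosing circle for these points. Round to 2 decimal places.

13.42

By Welzl's lemma the MEC is supported by two points (diametrically opposite) or three points (on a circumcircle).
The farthest pair is (2, 6)–(-4, -6) with squared distance 180. The circle on this segment as diameter has centre (-1, 0) and r² = 180/4 = 45.
Check (-4, -5): distance² to centre = 34 ≤ 45, so it lies inside.
All remaining points lie in this disk, and no smaller disk contains both endpoints, so this is the minimum enclosing circle.
Diameter = 2r = 2√45 ≈ 13.42.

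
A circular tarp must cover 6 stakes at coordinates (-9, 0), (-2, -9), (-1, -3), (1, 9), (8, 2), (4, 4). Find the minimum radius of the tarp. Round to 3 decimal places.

The minimum enclosing circle of a finite set is fixed by two of the points (as a diameter) or three (as a circumcircle).
The farthest pair is (-2, -9)–(1, 9) with squared distance 333. The circle on this segment as diameter has centre (-0.5, 0) and r² = 333/4 = 83.25.
Check (-9, 0): distance² to centre = 72.25 ≤ 83.25, so it lies inside.
All remaining points lie in this disk, and no smaller disk contains both endpoints, so this is the minimum enclosing circle.
r = √(83.25) ≈ 9.124.

9.124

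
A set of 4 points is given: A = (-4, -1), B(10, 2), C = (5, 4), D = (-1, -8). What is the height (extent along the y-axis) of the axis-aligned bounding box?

12

max y = 4, min y = -8, so height = 12.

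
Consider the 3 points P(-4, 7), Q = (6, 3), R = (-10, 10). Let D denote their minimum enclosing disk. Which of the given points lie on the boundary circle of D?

Q, R

Side lengths²: PQ² = 116, PR² = 45, QR² = 305.
Since QR² = 305 ≥ 116 + 45 = 161, the angle opposite QR is not acute, so the smallest enclosing circle has QR as diameter.
Centre = midpoint of QR = (-2, 6.5), r² = 305/4 = 76.25.
The points at distance exactly r from the centre are Q, R — 2 points.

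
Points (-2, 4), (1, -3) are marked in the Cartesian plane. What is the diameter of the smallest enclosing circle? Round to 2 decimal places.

The smallest circle enclosing two points has them as diameter endpoints.
Centre = midpoint = (-0.5, 0.5); r² = |(-2, 4)−(1, -3)|²/4 = 58/4 = 14.5.
Diameter = 2r = 2√(14.5) ≈ 7.62.

7.62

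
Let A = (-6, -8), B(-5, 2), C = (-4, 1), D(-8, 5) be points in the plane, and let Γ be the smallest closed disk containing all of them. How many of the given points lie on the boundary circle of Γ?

By Welzl's lemma the MEC is supported by two points (diametrically opposite) or three points (on a circumcircle).
The farthest pair is A–D with squared distance 173. The circle on this segment as diameter has centre (-7, -1.5) and r² = 173/4 = 43.25.
Check B: distance² to centre = 16.25 ≤ 43.25, so it lies inside.
All remaining points lie in this disk, and no smaller disk contains both endpoints, so this is the minimum enclosing circle.
The points at distance exactly r from the centre are A, D — 2 points.

2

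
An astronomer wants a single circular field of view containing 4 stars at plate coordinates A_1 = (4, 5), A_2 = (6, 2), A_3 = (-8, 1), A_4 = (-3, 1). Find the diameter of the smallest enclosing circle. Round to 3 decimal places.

14.036

By Welzl's lemma the MEC is supported by two points (diametrically opposite) or three points (on a circumcircle).
The farthest pair is A_2–A_3 with squared distance 197. The circle on this segment as diameter has centre (-1, 1.5) and r² = 197/4 = 49.25.
Check A_1: distance² to centre = 37.25 ≤ 49.25, so it lies inside.
All remaining points lie in this disk, and no smaller disk contains both endpoints, so this is the minimum enclosing circle.
Diameter = 2r = 2√(49.25) ≈ 14.036.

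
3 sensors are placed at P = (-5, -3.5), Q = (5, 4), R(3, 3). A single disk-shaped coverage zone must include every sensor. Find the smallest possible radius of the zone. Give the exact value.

6.25

Side lengths²: PQ² = 156.25, PR² = 106.25, QR² = 5.
Since PQ² = 156.25 ≥ 106.25 + 5 = 111.25, the angle opposite PQ is not acute, so the smallest enclosing circle has PQ as diameter.
Centre = midpoint of PQ = (0, 0.25), r² = 156.25/4 = 39.0625.
r = √(39.0625) = 6.25.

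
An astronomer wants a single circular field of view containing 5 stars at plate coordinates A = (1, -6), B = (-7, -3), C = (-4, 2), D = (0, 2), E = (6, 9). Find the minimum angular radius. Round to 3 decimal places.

By Welzl's lemma the MEC is supported by two points (diametrically opposite) or three points (on a circumcircle).
The minimum enclosing circle is determined by three boundary points: A, B, E.
Their circumcentre is (-5/18, 149/54) with r² = 114245/1458.
The farthest remaining point C is at distance² 21041/1458 ≤ 114245/1458.
r = √(114245/1458) ≈ 8.852.

8.852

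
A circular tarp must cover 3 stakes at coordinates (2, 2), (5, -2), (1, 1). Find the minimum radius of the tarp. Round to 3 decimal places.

2.525

Call the three points A, B, C in the order given.
Side lengths²: AB² = 25, AC² = 2, BC² = 25.
Since BC² = 25 < 25 + 2 = 27, the triangle is acute, so the smallest enclosing circle is the circumcircle.
Circumcentre = (45/14, -3/14), r² = 625/98.
r = √(625/98) ≈ 2.525.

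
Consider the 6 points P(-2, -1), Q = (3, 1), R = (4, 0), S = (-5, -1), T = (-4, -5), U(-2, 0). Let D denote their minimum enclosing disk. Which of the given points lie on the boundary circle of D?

R, S, T

By Welzl's lemma the MEC is supported by two points (diametrically opposite) or three points (on a circumcircle).
The minimum enclosing circle is determined by three boundary points: R, S, T.
Their circumcentre is (-25/74, -145/74) with r² = 62033/2738.
The farthest remaining point Q is at distance² 54485/2738 ≤ 62033/2738.
The points at distance exactly r from the centre are R, S, T — 3 points.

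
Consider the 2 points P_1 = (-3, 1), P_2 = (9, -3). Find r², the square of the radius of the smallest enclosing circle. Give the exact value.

The smallest circle enclosing two points has them as diameter endpoints.
Centre = midpoint = (3, -1); r² = |P_1P_2|²/4 = 160/4 = 40.

40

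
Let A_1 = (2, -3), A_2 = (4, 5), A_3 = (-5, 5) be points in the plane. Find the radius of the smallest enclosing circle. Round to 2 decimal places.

5.48

Side lengths²: A_1A_2² = 68, A_1A_3² = 113, A_2A_3² = 81.
Since A_1A_3² = 113 < 81 + 68 = 149, the triangle is acute, so the smallest enclosing circle is the circumcircle.
Circumcentre = (-0.5, 1.875), r² = 30.015625.
r = √(30.015625) ≈ 5.48.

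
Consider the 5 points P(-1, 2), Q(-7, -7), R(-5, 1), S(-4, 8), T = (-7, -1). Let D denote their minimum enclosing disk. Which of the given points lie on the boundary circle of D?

Q, S

The farthest pair is Q–S with squared distance 234. The circle on this segment as diameter has centre (-5.5, 0.5) and r² = 234/4 = 58.5.
Check P: distance² to centre = 22.5 ≤ 58.5, so it lies inside.
All remaining points lie in this disk, and no smaller disk contains both endpoints, so this is the minimum enclosing circle.
The points at distance exactly r from the centre are Q, S — 2 points.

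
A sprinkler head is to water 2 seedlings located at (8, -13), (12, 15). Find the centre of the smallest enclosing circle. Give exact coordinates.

The smallest circle enclosing two points has them as diameter endpoints.
Centre = midpoint = (10, 1); r² = |(8, -13)−(12, 15)|²/4 = 800/4 = 200.
Centre = (10, 1).

(10, 1)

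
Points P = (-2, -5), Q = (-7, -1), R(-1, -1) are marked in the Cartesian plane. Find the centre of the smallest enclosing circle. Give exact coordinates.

(-4, -2.375)

Side lengths²: PQ² = 41, PR² = 17, QR² = 36.
Since PQ² = 41 < 36 + 17 = 53, the triangle is acute, so the smallest enclosing circle is the circumcircle.
Circumcentre = (-4, -2.375), r² = 10.890625.
Centre = (-4, -2.375).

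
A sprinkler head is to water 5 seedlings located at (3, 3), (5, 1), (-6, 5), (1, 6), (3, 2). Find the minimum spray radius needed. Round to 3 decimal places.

5.852

A smallest enclosing disk is always determined by at most three of the input points on its boundary.
The farthest pair is (5, 1)–(-6, 5) with squared distance 137. The circle on this segment as diameter has centre (-0.5, 3) and r² = 137/4 = 34.25.
Check (3, 3): distance² to centre = 12.25 ≤ 34.25, so it lies inside.
All remaining points lie in this disk, and no smaller disk contains both endpoints, so this is the minimum enclosing circle.
r = √(34.25) ≈ 5.852.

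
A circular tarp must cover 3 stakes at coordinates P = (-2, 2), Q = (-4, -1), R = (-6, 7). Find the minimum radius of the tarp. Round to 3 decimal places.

4.123

Side lengths²: PQ² = 13, PR² = 41, QR² = 68.
Since QR² = 68 ≥ 41 + 13 = 54, the angle opposite QR is not acute, so the smallest enclosing circle has QR as diameter.
Centre = midpoint of QR = (-5, 3), r² = 68/4 = 17.
r = √17 ≈ 4.123.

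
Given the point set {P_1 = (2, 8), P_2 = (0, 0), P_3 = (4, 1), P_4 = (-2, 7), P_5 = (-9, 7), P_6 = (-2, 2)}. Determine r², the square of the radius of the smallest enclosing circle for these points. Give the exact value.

51.25

The minimum enclosing circle of a finite set is fixed by two of the points (as a diameter) or three (as a circumcircle).
The farthest pair is P_3–P_5 with squared distance 205. The circle on this segment as diameter has centre (-2.5, 4) and r² = 205/4 = 51.25.
Check P_1: distance² to centre = 36.25 ≤ 51.25, so it lies inside.
All remaining points lie in this disk, and no smaller disk contains both endpoints, so this is the minimum enclosing circle.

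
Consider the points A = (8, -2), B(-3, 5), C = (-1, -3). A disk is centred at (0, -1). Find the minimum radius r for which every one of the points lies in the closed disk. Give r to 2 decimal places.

The required radius is the distance from (0, -1) to the farthest point.
Squared distances: 65, 45, 5.
Maximum is 65, attained at A.
r = √65 ≈ 8.06.

8.06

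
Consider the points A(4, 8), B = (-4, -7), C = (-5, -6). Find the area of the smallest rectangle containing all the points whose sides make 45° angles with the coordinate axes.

80.5

In coordinates u = x + y, v = x − y the rectangle is axis-aligned; the map (x,y)→(u,v) scales areas by 2.
u-values: 12, -11, -11; range = 12 − (-11) = 23.
v-values: -4, 3, 1; range = 3 − (-4) = 7.
Area = (23 × 7) / 2 = 80.5.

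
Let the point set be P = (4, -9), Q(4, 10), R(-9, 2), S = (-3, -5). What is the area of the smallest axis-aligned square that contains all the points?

361

The bounding box has width 13 and height 19.
An axis-aligned square enclosing the set must have side ≥ max(width, height).
So the minimum side is max(13, 19) = 19.
Area = 19² = 361.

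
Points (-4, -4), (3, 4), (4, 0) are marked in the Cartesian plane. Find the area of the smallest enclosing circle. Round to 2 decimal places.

Call the three points A, B, C in the order given.
Side lengths²: AB² = 113, AC² = 80, BC² = 17.
Since AB² = 113 ≥ 80 + 17 = 97, the angle opposite AB is not acute, so the smallest enclosing circle has AB as diameter.
Centre = midpoint of AB = (-0.5, 0), r² = 113/4 = 28.25.
Area = π·r² = π·28.25 ≈ 88.75.

88.75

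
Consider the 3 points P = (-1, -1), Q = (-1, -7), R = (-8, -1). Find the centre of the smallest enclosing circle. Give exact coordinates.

Side lengths²: PQ² = 36, PR² = 49, QR² = 85.
Since QR² = 85 ≥ 49 + 36 = 85, the angle opposite QR is not acute, so the smallest enclosing circle has QR as diameter.
Centre = midpoint of QR = (-4.5, -4), r² = 85/4 = 21.25.
Centre = (-4.5, -4).

(-4.5, -4)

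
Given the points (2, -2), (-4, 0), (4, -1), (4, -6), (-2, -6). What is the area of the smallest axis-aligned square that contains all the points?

The bounding box has width 8 and height 6.
An axis-aligned square enclosing the set must have side ≥ max(width, height).
So the minimum side is max(8, 6) = 8.
Area = 8² = 64.

64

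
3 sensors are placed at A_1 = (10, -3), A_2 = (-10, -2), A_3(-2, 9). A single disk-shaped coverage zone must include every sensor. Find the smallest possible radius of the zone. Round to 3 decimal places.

Side lengths²: A_1A_2² = 401, A_1A_3² = 288, A_2A_3² = 185.
Since A_1A_2² = 401 < 288 + 185 = 473, the triangle is acute, so the smallest enclosing circle is the circumcircle.
Circumcentre = (3/38, -35/38), r² = 74185/722.
r = √(74185/722) ≈ 10.137.

10.137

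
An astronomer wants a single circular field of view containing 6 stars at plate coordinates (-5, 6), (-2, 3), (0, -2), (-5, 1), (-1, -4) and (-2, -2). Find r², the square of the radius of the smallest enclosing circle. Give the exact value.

29

The minimum enclosing circle of a finite set is fixed by two of the points (as a diameter) or three (as a circumcircle).
The farthest pair is (-5, 6)–(-1, -4) with squared distance 116. The circle on this segment as diameter has centre (-3, 1) and r² = 116/4 = 29.
Check (-2, 3): distance² to centre = 5 ≤ 29, so it lies inside.
All remaining points lie in this disk, and no smaller disk contains both endpoints, so this is the minimum enclosing circle.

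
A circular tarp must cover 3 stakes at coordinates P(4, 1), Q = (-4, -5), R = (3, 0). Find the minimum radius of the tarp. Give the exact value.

Side lengths²: PQ² = 100, PR² = 2, QR² = 74.
Since PQ² = 100 ≥ 74 + 2 = 76, the angle opposite PQ is not acute, so the smallest enclosing circle has PQ as diameter.
Centre = midpoint of PQ = (0, -2), r² = 100/4 = 25.
r = √25 = 5.

5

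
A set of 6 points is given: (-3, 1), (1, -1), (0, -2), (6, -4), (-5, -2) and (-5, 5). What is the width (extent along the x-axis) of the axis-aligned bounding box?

11

max x = 6, min x = -5, so width = 11.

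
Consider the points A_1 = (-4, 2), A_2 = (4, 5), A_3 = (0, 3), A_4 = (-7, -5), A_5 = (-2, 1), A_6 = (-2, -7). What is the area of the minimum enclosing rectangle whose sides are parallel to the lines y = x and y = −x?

In coordinates u = x + y, v = x − y the rectangle is axis-aligned; the map (x,y)→(u,v) scales areas by 2.
u-values: -2, 9, 3, -12, -1, -9; range = 9 − (-12) = 21.
v-values: -6, -1, -3, -2, -3, 5; range = 5 − (-6) = 11.
Area = (21 × 11) / 2 = 115.5.

115.5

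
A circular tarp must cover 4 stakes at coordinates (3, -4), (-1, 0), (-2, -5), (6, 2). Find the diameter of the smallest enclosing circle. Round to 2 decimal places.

10.63

The minimum enclosing circle of a finite set is fixed by two of the points (as a diameter) or three (as a circumcircle).
The farthest pair is (-2, -5)–(6, 2) with squared distance 113. The circle on this segment as diameter has centre (2, -1.5) and r² = 113/4 = 28.25.
Check (3, -4): distance² to centre = 7.25 ≤ 28.25, so it lies inside.
All remaining points lie in this disk, and no smaller disk contains both endpoints, so this is the minimum enclosing circle.
Diameter = 2r = 2√(28.25) ≈ 10.63.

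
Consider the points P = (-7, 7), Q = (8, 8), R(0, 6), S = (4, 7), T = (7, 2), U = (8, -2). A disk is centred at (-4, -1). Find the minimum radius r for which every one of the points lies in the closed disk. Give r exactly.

The required radius is the distance from (-4, -1) to the farthest point.
Squared distances: 73, 225, 65, 128, 130, 145.
Maximum is 225, attained at Q.
r = √225 = 15.

15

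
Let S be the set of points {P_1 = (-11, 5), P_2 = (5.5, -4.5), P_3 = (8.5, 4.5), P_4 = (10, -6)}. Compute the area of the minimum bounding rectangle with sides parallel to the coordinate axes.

231

x ranges over [-11, 10], width 21.
y ranges over [-6, 5], height 11.
Area = 21 × 11 = 231.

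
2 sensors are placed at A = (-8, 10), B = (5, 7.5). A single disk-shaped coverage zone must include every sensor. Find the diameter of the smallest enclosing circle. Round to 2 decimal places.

The smallest circle enclosing two points has them as diameter endpoints.
Centre = midpoint = (-1.5, 8.75); r² = |AB|²/4 = 175.25/4 = 43.8125.
Diameter = 2r = 2√(43.8125) ≈ 13.24.

13.24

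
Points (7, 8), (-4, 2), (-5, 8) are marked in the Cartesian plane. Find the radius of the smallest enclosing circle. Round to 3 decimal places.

6.351

Call the three points A, B, C in the order given.
Side lengths²: AB² = 157, AC² = 144, BC² = 37.
Since AB² = 157 < 144 + 37 = 181, the triangle is acute, so the smallest enclosing circle is the circumcircle.
Circumcentre = (1, 71/12), r² = 5809/144.
r = √(5809/144) ≈ 6.351.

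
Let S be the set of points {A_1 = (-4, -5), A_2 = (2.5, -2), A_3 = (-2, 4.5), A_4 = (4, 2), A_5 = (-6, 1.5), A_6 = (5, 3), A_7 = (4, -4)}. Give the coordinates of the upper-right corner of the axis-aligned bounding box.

x-range [-6, 5], y-range [-5, 4.5].
The upper-right corner is (5, 4.5).

(5, 4.5)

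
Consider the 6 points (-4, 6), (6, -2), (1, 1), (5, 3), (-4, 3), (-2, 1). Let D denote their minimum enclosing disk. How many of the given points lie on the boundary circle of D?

The minimum enclosing circle of a finite set is fixed by two of the points (as a diameter) or three (as a circumcircle).
The farthest pair is (-4, 6)–(6, -2) with squared distance 164. The circle on this segment as diameter has centre (1, 2) and r² = 164/4 = 41.
Check (1, 1): distance² to centre = 1 ≤ 41, so it lies inside.
All remaining points lie in this disk, and no smaller disk contains both endpoints, so this is the minimum enclosing circle.
The points at distance exactly r from the centre are (-4, 6), (6, -2) — 2 points.

2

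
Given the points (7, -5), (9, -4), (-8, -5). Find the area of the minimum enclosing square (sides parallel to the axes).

The bounding box has width 17 and height 1.
An axis-aligned square enclosing the set must have side ≥ max(width, height).
So the minimum side is max(17, 1) = 17.
Area = 17² = 289.

289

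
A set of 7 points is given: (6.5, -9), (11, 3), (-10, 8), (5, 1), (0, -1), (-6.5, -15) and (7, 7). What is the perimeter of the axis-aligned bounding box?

Width = max x − min x = 11 − (-10) = 21.
Height = max y − min y = 8 − (-15) = 23.
Perimeter = 2(21 + 23) = 88.

88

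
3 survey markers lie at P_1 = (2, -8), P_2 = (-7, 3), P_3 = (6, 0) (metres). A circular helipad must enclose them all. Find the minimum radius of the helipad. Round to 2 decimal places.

Side lengths²: P_1P_2² = 202, P_1P_3² = 80, P_2P_3² = 178.
Since P_1P_2² = 202 < 178 + 80 = 258, the triangle is acute, so the smallest enclosing circle is the circumcircle.
Circumcentre = (-34/29, -41/29), r² = 44945/841.
r = √(44945/841) ≈ 7.31.

7.31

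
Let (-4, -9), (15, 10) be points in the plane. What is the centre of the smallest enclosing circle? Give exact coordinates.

The smallest circle enclosing two points has them as diameter endpoints.
Centre = midpoint = (5.5, 0.5); r² = |(-4, -9)−(15, 10)|²/4 = 722/4 = 180.5.
Centre = (5.5, 0.5).

(5.5, 0.5)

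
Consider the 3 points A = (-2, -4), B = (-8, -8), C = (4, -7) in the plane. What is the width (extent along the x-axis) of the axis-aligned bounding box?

max x = 4, min x = -8, so width = 12.

12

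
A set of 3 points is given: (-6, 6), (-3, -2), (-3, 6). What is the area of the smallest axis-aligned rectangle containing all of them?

24

x ranges over [-6, -3], width 3.
y ranges over [-2, 6], height 8.
Area = 3 × 8 = 24.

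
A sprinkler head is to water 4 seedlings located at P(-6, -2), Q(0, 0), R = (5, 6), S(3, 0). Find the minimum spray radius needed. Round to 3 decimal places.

6.801

A smallest enclosing disk is always determined by at most three of the input points on its boundary.
The farthest pair is P–R with squared distance 185. The circle on this segment as diameter has centre (-0.5, 2) and r² = 185/4 = 46.25.
Check Q: distance² to centre = 4.25 ≤ 46.25, so it lies inside.
All remaining points lie in this disk, and no smaller disk contains both endpoints, so this is the minimum enclosing circle.
r = √(46.25) ≈ 6.801.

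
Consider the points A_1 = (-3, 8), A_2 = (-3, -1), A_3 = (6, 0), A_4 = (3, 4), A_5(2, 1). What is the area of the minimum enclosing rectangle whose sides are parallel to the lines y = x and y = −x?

93.5

In coordinates u = x + y, v = x − y the rectangle is axis-aligned; the map (x,y)→(u,v) scales areas by 2.
u-values: 5, -4, 6, 7, 3; range = 7 − (-4) = 11.
v-values: -11, -2, 6, -1, 1; range = 6 − (-11) = 17.
Area = (11 × 17) / 2 = 93.5.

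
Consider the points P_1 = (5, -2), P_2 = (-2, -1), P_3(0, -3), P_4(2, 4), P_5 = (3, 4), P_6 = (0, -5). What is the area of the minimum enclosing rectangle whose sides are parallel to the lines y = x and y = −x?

54

In coordinates u = x + y, v = x − y the rectangle is axis-aligned; the map (x,y)→(u,v) scales areas by 2.
u-values: 3, -3, -3, 6, 7, -5; range = 7 − (-5) = 12.
v-values: 7, -1, 3, -2, -1, 5; range = 7 − (-2) = 9.
Area = (12 × 9) / 2 = 54.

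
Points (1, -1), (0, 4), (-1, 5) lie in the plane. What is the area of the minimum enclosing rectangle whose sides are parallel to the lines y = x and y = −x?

In coordinates u = x + y, v = x − y the rectangle is axis-aligned; the map (x,y)→(u,v) scales areas by 2.
u-values: 0, 4, 4; range = 4 − 0 = 4.
v-values: 2, -4, -6; range = 2 − (-6) = 8.
Area = (4 × 8) / 2 = 16.

16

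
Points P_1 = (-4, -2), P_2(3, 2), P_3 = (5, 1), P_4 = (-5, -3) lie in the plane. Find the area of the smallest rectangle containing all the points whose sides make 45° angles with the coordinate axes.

42

In coordinates u = x + y, v = x − y the rectangle is axis-aligned; the map (x,y)→(u,v) scales areas by 2.
u-values: -6, 5, 6, -8; range = 6 − (-8) = 14.
v-values: -2, 1, 4, -2; range = 4 − (-2) = 6.
Area = (14 × 6) / 2 = 42.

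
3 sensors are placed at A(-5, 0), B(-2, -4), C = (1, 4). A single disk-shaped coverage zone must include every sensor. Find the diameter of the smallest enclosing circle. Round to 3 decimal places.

Side lengths²: AB² = 25, AC² = 52, BC² = 73.
Since BC² = 73 < 52 + 25 = 77, the triangle is acute, so the smallest enclosing circle is the circumcircle.
Circumcentre = (-13/18, 1/12), r² = 23725/1296.
Diameter = 2r = 2√(23725/1296) ≈ 8.557.

8.557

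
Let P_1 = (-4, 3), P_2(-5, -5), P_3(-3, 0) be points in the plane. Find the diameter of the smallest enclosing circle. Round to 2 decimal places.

Side lengths²: P_1P_2² = 65, P_1P_3² = 10, P_2P_3² = 29.
Since P_1P_2² = 65 ≥ 29 + 10 = 39, the angle opposite P_1P_2 is not acute, so the smallest enclosing circle has P_1P_2 as diameter.
Centre = midpoint of P_1P_2 = (-4.5, -1), r² = 65/4 = 16.25.
Diameter = 2r = 2√(16.25) ≈ 8.06.

8.06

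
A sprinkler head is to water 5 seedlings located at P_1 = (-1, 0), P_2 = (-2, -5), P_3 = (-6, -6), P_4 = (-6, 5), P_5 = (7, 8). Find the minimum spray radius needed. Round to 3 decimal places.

9.552

The minimum enclosing circle of a finite set is fixed by two of the points (as a diameter) or three (as a circumcircle).
The farthest pair is P_3–P_5 with squared distance 365. The circle on this segment as diameter has centre (0.5, 1) and r² = 365/4 = 91.25.
Check P_1: distance² to centre = 3.25 ≤ 91.25, so it lies inside.
All remaining points lie in this disk, and no smaller disk contains both endpoints, so this is the minimum enclosing circle.
r = √(91.25) ≈ 9.552.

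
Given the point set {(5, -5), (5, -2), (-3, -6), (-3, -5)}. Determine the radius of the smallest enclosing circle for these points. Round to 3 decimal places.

4.472

A smallest enclosing disk is always determined by at most three of the input points on its boundary.
The farthest pair is (5, -2)–(-3, -6) with squared distance 80. The circle on this segment as diameter has centre (1, -4) and r² = 80/4 = 20.
Check (5, -5): distance² to centre = 17 ≤ 20, so it lies inside.
All remaining points lie in this disk, and no smaller disk contains both endpoints, so this is the minimum enclosing circle.
r = √20 ≈ 4.472.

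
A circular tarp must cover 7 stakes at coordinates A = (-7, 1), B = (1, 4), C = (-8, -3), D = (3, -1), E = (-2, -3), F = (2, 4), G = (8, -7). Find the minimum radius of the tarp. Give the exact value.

8.5

The minimum enclosing circle of a finite set is fixed by two of the points (as a diameter) or three (as a circumcircle).
The farthest pair is A–G with squared distance 289. The circle on this segment as diameter has centre (0.5, -3) and r² = 289/4 = 72.25.
Check B: distance² to centre = 49.25 ≤ 72.25, so it lies inside.
All remaining points lie in this disk, and no smaller disk contains both endpoints, so this is the minimum enclosing circle.
r = √(72.25) = 8.5.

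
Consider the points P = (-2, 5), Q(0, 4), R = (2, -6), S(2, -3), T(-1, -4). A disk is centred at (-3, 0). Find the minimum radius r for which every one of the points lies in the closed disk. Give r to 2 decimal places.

The required radius is the distance from (-3, 0) to the farthest point.
Squared distances: 26, 25, 61, 34, 20.
Maximum is 61, attained at R.
r = √61 ≈ 7.81.

7.81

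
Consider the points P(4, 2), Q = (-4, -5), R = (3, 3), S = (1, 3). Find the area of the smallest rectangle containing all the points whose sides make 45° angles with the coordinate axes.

30

In coordinates u = x + y, v = x − y the rectangle is axis-aligned; the map (x,y)→(u,v) scales areas by 2.
u-values: 6, -9, 6, 4; range = 6 − (-9) = 15.
v-values: 2, 1, 0, -2; range = 2 − (-2) = 4.
Area = (15 × 4) / 2 = 30.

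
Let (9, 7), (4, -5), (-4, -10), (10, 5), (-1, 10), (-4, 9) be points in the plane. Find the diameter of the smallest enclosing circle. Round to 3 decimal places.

The minimum enclosing circle of a finite set is fixed by two of the points (as a diameter) or three (as a circumcircle).
The minimum enclosing circle is determined by three boundary points: (9, 7), (-4, -10), (-4, 9).
Their circumcentre is (31/26, -0.5) with r² = 39617/338.
The farthest remaining point (-1, 10) is at distance² 38889/338 ≤ 39617/338.
Diameter = 2r = 2√(39617/338) ≈ 21.653.

21.653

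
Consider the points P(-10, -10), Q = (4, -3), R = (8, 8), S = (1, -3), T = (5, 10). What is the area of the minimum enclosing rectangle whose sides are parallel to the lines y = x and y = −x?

In coordinates u = x + y, v = x − y the rectangle is axis-aligned; the map (x,y)→(u,v) scales areas by 2.
u-values: -20, 1, 16, -2, 15; range = 16 − (-20) = 36.
v-values: 0, 7, 0, 4, -5; range = 7 − (-5) = 12.
Area = (36 × 12) / 2 = 216.

216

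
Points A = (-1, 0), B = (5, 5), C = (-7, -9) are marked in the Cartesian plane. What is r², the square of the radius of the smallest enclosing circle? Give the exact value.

85

Side lengths²: AB² = 61, AC² = 117, BC² = 340.
Since BC² = 340 ≥ 117 + 61 = 178, the angle opposite BC is not acute, so the smallest enclosing circle has BC as diameter.
Centre = midpoint of BC = (-1, -2), r² = 340/4 = 85.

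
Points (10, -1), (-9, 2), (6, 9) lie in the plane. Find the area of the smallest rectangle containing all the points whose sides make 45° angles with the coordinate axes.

In coordinates u = x + y, v = x − y the rectangle is axis-aligned; the map (x,y)→(u,v) scales areas by 2.
u-values: 9, -7, 15; range = 15 − (-7) = 22.
v-values: 11, -11, -3; range = 11 − (-11) = 22.
Area = (22 × 22) / 2 = 242.

242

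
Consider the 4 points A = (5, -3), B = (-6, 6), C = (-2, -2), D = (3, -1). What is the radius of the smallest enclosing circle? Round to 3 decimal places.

7.106

A smallest enclosing disk is always determined by at most three of the input points on its boundary.
The farthest pair is A–B with squared distance 202. The circle on this segment as diameter has centre (-0.5, 1.5) and r² = 202/4 = 50.5.
Check C: distance² to centre = 14.5 ≤ 50.5, so it lies inside.
All remaining points lie in this disk, and no smaller disk contains both endpoints, so this is the minimum enclosing circle.
r = √(50.5) ≈ 7.106.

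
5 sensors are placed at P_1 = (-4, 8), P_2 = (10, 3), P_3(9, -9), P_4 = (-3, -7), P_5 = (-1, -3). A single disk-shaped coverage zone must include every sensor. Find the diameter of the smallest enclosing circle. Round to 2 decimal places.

By Welzl's lemma the MEC is supported by two points (diametrically opposite) or three points (on a circumcircle).
The farthest pair is P_1–P_3 with squared distance 458. The circle on this segment as diameter has centre (2.5, -0.5) and r² = 458/4 = 114.5.
Check P_2: distance² to centre = 68.5 ≤ 114.5, so it lies inside.
All remaining points lie in this disk, and no smaller disk contains both endpoints, so this is the minimum enclosing circle.
Diameter = 2r = 2√(114.5) ≈ 21.40.

21.40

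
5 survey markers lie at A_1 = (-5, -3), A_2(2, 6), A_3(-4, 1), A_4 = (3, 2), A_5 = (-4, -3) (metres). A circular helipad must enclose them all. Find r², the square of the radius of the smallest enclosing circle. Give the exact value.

32.5

A smallest enclosing disk is always determined by at most three of the input points on its boundary.
The farthest pair is A_1–A_2 with squared distance 130. The circle on this segment as diameter has centre (-1.5, 1.5) and r² = 130/4 = 32.5.
Check A_3: distance² to centre = 6.5 ≤ 32.5, so it lies inside.
All remaining points lie in this disk, and no smaller disk contains both endpoints, so this is the minimum enclosing circle.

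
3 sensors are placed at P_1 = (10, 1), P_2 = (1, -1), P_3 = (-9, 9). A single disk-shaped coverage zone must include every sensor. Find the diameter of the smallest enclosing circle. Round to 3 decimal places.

20.616

Side lengths²: P_1P_2² = 85, P_1P_3² = 425, P_2P_3² = 200.
Since P_1P_3² = 425 ≥ 200 + 85 = 285, the angle opposite P_1P_3 is not acute, so the smallest enclosing circle has P_1P_3 as diameter.
Centre = midpoint of P_1P_3 = (0.5, 5), r² = 425/4 = 106.25.
Diameter = 2r = 2√(106.25) ≈ 20.616.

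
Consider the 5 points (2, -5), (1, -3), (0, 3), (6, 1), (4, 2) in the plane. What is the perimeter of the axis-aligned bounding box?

Width = max x − min x = 6 − 0 = 6.
Height = max y − min y = 3 − (-5) = 8.
Perimeter = 2(6 + 8) = 28.

28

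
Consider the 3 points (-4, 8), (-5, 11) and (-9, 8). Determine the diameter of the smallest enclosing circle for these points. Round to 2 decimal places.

5.27

Call the three points A, B, C in the order given.
Side lengths²: AB² = 10, AC² = 25, BC² = 25.
Since BC² = 25 < 25 + 10 = 35, the triangle is acute, so the smallest enclosing circle is the circumcircle.
Circumcentre = (-6.5, 53/6), r² = 125/18.
Diameter = 2r = 2√(125/18) ≈ 5.27.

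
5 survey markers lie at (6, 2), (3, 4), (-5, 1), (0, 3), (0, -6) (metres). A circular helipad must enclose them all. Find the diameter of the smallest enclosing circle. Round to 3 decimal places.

11.587

The minimum enclosing circle of a finite set is fixed by two of the points (as a diameter) or three (as a circumcircle).
The minimum enclosing circle is determined by three boundary points: (6, 2), (-5, 1), (0, -6).
Their circumcentre is (27/41, -10/41) with r² = 56425/1681.
The farthest remaining point (3, 4) is at distance² 39492/1681 ≤ 56425/1681.
Diameter = 2r = 2√(56425/1681) ≈ 11.587.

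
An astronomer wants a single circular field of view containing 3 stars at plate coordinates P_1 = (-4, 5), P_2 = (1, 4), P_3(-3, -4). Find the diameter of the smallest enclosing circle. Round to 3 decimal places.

Side lengths²: P_1P_2² = 26, P_1P_3² = 82, P_2P_3² = 80.
Since P_1P_3² = 82 < 80 + 26 = 106, the triangle is acute, so the smallest enclosing circle is the circumcircle.
Circumcentre = (-25/11, 7/11), r² = 2665/121.
Diameter = 2r = 2√(2665/121) ≈ 9.386.

9.386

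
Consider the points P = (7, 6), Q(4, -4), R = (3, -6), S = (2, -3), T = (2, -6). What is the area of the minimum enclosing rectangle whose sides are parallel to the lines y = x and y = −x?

68

In coordinates u = x + y, v = x − y the rectangle is axis-aligned; the map (x,y)→(u,v) scales areas by 2.
u-values: 13, 0, -3, -1, -4; range = 13 − (-4) = 17.
v-values: 1, 8, 9, 5, 8; range = 9 − 1 = 8.
Area = (17 × 8) / 2 = 68.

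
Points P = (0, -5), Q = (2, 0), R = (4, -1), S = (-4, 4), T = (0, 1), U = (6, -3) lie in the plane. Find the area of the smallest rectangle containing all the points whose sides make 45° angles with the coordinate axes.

68

In coordinates u = x + y, v = x − y the rectangle is axis-aligned; the map (x,y)→(u,v) scales areas by 2.
u-values: -5, 2, 3, 0, 1, 3; range = 3 − (-5) = 8.
v-values: 5, 2, 5, -8, -1, 9; range = 9 − (-8) = 17.
Area = (8 × 17) / 2 = 68.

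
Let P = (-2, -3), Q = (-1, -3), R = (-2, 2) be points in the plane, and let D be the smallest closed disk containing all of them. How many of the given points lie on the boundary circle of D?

Side lengths²: PQ² = 1, PR² = 25, QR² = 26.
Since QR² = 26 ≥ 25 + 1 = 26, the angle opposite QR is not acute, so the smallest enclosing circle has QR as diameter.
Centre = midpoint of QR = (-1.5, -0.5), r² = 26/4 = 6.5.
The points at distance exactly r from the centre are P, Q, R — 3 points.

3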